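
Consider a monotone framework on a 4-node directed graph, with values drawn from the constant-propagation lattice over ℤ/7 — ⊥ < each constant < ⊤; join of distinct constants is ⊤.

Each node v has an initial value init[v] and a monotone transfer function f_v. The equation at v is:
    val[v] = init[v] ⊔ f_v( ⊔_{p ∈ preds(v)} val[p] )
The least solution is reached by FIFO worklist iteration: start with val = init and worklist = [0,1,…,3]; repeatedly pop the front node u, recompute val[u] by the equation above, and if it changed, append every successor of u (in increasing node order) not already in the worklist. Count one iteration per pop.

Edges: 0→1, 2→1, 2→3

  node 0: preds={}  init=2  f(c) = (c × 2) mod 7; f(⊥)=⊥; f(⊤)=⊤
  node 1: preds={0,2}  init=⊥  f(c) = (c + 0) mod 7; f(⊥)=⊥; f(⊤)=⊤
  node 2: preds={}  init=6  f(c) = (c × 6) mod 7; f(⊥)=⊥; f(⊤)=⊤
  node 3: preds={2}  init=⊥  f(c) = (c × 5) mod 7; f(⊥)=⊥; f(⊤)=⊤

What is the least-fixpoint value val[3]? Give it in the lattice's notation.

2

Worklist (4 pops):
  #1 pop 0: in=⊥ → 2 (no change)
  #2 pop 1: in=⊤ → ⊤ (was ⊥); enqueue []
  #3 pop 2: in=⊥ → 6 (no change)
  #4 pop 3: in=6 → 2 (was ⊥); enqueue []

Fixpoint:
  val[0] = 2
  val[1] = ⊤
  val[2] = 6
  val[3] = 2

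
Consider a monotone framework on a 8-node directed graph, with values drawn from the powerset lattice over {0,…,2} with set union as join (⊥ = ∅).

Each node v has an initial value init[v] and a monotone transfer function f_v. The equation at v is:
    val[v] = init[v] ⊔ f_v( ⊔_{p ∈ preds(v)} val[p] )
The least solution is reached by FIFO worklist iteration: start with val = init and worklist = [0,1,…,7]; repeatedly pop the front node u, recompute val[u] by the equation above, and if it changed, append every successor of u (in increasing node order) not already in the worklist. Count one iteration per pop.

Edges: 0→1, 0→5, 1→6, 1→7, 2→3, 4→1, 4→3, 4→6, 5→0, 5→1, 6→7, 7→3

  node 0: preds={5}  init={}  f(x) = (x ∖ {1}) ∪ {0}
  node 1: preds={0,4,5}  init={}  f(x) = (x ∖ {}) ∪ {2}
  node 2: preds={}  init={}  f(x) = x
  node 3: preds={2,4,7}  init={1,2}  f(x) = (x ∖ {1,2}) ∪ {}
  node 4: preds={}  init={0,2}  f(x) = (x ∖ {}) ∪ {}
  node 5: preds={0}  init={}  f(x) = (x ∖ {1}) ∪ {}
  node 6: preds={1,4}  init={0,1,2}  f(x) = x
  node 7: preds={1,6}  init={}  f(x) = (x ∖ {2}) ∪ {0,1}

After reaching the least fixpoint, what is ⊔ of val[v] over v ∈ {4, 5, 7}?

{0,1,2}

Iteration log — 11 steps:
  step 1. node 0  ⊔preds={}  new={0}  old={}  +wl: 
  step 2. node 1  ⊔preds={0,2}  new={0,2}  old={}  +wl: 
  step 3. node 2  ⊔preds={}  new={}  stable
  step 4. node 3  ⊔preds={0,2}  new={0,1,2}  old={1,2}  +wl: 
  step 5. node 4  ⊔preds={}  new={0,2}  stable
  step 6. node 5  ⊔preds={0}  new={0}  old={}  +wl: 0,1
  step 7. node 6  ⊔preds={0,2}  new={0,1,2}  stable
  step 8. node 7  ⊔preds={0,1,2}  new={0,1}  old={}  +wl: 3
  step 9. node 0  ⊔preds={0}  new={0}  stable
  step 10. node 1  ⊔preds={0,2}  new={0,2}  stable
  step 11. node 3  ⊔preds={0,1,2}  new={0,1,2}  stable

Least fixpoint reached:
  node 0: {0}
  node 1: {0,2}
  node 2: {}
  node 3: {0,1,2}
  node 4: {0,2}
  node 5: {0}
  node 6: {0,1,2}
  node 7: {0,1}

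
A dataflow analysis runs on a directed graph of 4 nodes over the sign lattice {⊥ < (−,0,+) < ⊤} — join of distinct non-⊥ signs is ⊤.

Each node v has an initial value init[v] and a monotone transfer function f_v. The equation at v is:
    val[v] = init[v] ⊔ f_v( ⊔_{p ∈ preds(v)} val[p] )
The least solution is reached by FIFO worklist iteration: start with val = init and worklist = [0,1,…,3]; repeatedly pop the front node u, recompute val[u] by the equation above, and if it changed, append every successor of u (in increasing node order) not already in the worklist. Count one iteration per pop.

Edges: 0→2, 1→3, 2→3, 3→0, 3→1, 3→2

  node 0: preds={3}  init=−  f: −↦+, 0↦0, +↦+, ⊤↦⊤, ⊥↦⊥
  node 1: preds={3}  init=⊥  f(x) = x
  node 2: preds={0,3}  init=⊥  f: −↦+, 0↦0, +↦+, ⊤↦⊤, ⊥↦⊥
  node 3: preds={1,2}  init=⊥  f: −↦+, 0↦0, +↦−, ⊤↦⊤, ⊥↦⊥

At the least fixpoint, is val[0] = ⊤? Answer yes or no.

yes

Iteration log — 12 steps:
  step 1. node 0  ⊔preds=⊥  new=−  stable
  step 2. node 1  ⊔preds=⊥  new=⊥  stable
  step 3. node 2  ⊔preds=−  new=+  old=⊥  +wl: 
  step 4. node 3  ⊔preds=+  new=−  old=⊥  +wl: 0,1,2
  step 5. node 0  ⊔preds=−  new=⊤  old=−  +wl: 
  step 6. node 1  ⊔preds=−  new=−  old=⊥  +wl: 3
  step 7. node 2  ⊔preds=⊤  new=⊤  old=+  +wl: 
  step 8. node 3  ⊔preds=⊤  new=⊤  old=−  +wl: 0,1,2
  step 9. node 0  ⊔preds=⊤  new=⊤  stable
  step 10. node 1  ⊔preds=⊤  new=⊤  old=−  +wl: 3
  step 11. node 2  ⊔preds=⊤  new=⊤  stable
  step 12. node 3  ⊔preds=⊤  new=⊤  stable

Least fixpoint reached:
  node 0: ⊤
  node 1: ⊤
  node 2: ⊤
  node 3: ⊤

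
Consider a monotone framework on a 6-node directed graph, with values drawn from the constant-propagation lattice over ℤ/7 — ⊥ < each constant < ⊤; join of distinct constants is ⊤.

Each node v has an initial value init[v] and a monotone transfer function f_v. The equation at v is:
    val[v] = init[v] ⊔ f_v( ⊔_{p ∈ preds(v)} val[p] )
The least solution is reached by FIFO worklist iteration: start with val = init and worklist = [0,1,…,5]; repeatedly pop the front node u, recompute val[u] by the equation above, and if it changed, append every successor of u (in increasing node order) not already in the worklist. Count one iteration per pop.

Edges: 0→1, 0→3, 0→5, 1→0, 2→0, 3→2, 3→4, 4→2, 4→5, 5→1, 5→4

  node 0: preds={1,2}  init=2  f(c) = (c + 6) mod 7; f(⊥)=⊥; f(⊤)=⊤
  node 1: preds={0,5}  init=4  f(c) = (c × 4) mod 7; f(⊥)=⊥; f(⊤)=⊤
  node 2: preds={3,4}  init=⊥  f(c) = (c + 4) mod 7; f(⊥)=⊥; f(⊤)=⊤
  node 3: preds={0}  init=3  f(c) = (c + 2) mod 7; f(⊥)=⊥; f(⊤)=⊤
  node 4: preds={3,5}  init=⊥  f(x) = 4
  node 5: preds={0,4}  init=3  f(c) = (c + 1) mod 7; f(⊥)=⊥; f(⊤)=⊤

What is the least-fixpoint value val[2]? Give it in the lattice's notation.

Worklist (11 pops):
  #1 pop 0: in=4 → ⊤ (was 2); enqueue []
  #2 pop 1: in=⊤ → ⊤ (was 4); enqueue [0]
  #3 pop 2: in=3 → 0 (was ⊥); enqueue []
  #4 pop 3: in=⊤ → ⊤ (was 3); enqueue [2]
  #5 pop 4: in=⊤ → 4 (was ⊥); enqueue []
  #6 pop 5: in=⊤ → ⊤ (was 3); enqueue [1,4]
  #7 pop 0: in=⊤ → ⊤ (no change)
  #8 pop 2: in=⊤ → ⊤ (was 0); enqueue [0]
  #9 pop 1: in=⊤ → ⊤ (no change)
  #10 pop 4: in=⊤ → 4 (no change)
  #11 pop 0: in=⊤ → ⊤ (no change)

Fixpoint:
  val[0] = ⊤
  val[1] = ⊤
  val[2] = ⊤
  val[3] = ⊤
  val[4] = 4
  val[5] = ⊤

⊤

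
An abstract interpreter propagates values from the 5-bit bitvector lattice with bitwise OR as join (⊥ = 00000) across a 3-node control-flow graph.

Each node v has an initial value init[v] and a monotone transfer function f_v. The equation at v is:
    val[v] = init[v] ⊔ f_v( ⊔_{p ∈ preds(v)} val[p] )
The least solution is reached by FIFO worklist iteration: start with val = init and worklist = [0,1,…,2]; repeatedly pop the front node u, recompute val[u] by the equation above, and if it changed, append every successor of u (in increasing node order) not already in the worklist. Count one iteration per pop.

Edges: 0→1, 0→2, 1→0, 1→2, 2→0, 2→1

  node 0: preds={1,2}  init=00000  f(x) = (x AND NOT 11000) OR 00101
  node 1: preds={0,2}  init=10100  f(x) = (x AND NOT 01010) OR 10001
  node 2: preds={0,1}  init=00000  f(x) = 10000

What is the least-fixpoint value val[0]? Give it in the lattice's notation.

00101

Iteration log — 5 steps:
  step 1. node 0  ⊔preds=10100  new=00101  old=00000  +wl: 
  step 2. node 1  ⊔preds=00101  new=10101  old=10100  +wl: 0
  step 3. node 2  ⊔preds=10101  new=10000  old=00000  +wl: 1
  step 4. node 0  ⊔preds=10101  new=00101  stable
  step 5. node 1  ⊔preds=10101  new=10101  stable

Least fixpoint reached:
  node 0: 00101
  node 1: 10101
  node 2: 10000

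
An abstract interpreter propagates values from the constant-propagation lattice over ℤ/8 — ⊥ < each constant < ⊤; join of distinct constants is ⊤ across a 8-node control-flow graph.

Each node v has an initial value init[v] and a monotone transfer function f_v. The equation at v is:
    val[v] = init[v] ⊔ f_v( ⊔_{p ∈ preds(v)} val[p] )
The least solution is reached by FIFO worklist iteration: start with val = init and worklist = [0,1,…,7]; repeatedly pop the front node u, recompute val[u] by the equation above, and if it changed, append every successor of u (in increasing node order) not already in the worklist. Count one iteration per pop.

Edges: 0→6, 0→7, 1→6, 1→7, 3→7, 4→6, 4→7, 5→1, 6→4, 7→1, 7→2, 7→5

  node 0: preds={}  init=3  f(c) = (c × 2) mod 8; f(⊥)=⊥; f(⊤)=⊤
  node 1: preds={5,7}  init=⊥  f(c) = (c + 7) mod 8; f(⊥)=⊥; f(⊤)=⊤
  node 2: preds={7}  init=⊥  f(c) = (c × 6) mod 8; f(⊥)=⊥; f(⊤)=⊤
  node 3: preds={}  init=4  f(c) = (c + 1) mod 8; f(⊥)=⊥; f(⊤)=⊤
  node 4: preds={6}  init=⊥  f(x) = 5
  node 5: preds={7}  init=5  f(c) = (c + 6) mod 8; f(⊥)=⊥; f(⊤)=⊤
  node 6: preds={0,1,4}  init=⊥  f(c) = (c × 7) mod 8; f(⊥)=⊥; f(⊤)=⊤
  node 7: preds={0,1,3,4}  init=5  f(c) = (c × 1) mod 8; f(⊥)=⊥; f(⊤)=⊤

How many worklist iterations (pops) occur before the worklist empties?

14

Worklist (14 pops):
  #1 pop 0: in=⊥ → 3 (no change)
  #2 pop 1: in=5 → 4 (was ⊥); enqueue []
  #3 pop 2: in=5 → 6 (was ⊥); enqueue []
  #4 pop 3: in=⊥ → 4 (no change)
  #5 pop 4: in=⊥ → 5 (was ⊥); enqueue []
  #6 pop 5: in=5 → ⊤ (was 5); enqueue [1]
  #7 pop 6: in=⊤ → ⊤ (was ⊥); enqueue [4]
  #8 pop 7: in=⊤ → ⊤ (was 5); enqueue [2,5]
  #9 pop 1: in=⊤ → ⊤ (was 4); enqueue [6,7]
  #10 pop 4: in=⊤ → 5 (no change)
  #11 pop 2: in=⊤ → ⊤ (was 6); enqueue []
  #12 pop 5: in=⊤ → ⊤ (no change)
  #13 pop 6: in=⊤ → ⊤ (no change)
  #14 pop 7: in=⊤ → ⊤ (no change)

Fixpoint:
  val[0] = 3
  val[1] = ⊤
  val[2] = ⊤
  val[3] = 4
  val[4] = 5
  val[5] = ⊤
  val[6] = ⊤
  val[7] = ⊤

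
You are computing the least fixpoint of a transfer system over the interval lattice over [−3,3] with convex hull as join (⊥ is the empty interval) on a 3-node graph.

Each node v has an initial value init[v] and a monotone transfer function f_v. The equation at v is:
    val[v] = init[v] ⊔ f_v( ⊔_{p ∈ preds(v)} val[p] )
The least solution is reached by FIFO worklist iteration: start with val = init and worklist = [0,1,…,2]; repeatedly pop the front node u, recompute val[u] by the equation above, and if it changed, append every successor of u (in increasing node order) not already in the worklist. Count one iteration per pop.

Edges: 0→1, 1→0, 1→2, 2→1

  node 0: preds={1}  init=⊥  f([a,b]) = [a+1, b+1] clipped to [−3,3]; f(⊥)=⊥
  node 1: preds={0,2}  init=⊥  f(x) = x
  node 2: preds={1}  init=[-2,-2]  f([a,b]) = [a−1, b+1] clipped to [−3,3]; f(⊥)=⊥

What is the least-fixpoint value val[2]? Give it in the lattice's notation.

[-3,3]

Iteration log — 19 steps:
  step 1. node 0  ⊔preds=⊥  new=⊥  stable
  step 2. node 1  ⊔preds=[-2,-2]  new=[-2,-2]  old=⊥  +wl: 0
  step 3. node 2  ⊔preds=[-2,-2]  new=[-3,-1]  old=[-2,-2]  +wl: 1
  step 4. node 0  ⊔preds=[-2,-2]  new=[-1,-1]  old=⊥  +wl: 
  step 5. node 1  ⊔preds=[-3,-1]  new=[-3,-1]  old=[-2,-2]  +wl: 0,2
  step 6. node 0  ⊔preds=[-3,-1]  new=[-2,0]  old=[-1,-1]  +wl: 1
  step 7. node 2  ⊔preds=[-3,-1]  new=[-3,0]  old=[-3,-1]  +wl: 
  step 8. node 1  ⊔preds=[-3,0]  new=[-3,0]  old=[-3,-1]  +wl: 0,2
  step 9. node 0  ⊔preds=[-3,0]  new=[-2,1]  old=[-2,0]  +wl: 1
  step 10. node 2  ⊔preds=[-3,0]  new=[-3,1]  old=[-3,0]  +wl: 
  step 11. node 1  ⊔preds=[-3,1]  new=[-3,1]  old=[-3,0]  +wl: 0,2
  step 12. node 0  ⊔preds=[-3,1]  new=[-2,2]  old=[-2,1]  +wl: 1
  step 13. node 2  ⊔preds=[-3,1]  new=[-3,2]  old=[-3,1]  +wl: 
  step 14. node 1  ⊔preds=[-3,2]  new=[-3,2]  old=[-3,1]  +wl: 0,2
  step 15. node 0  ⊔preds=[-3,2]  new=[-2,3]  old=[-2,2]  +wl: 1
  step 16. node 2  ⊔preds=[-3,2]  new=[-3,3]  old=[-3,2]  +wl: 
  step 17. node 1  ⊔preds=[-3,3]  new=[-3,3]  old=[-3,2]  +wl: 0,2
  step 18. node 0  ⊔preds=[-3,3]  new=[-2,3]  stable
  step 19. node 2  ⊔preds=[-3,3]  new=[-3,3]  stable

Least fixpoint reached:
  node 0: [-2,3]
  node 1: [-3,3]
  node 2: [-3,3]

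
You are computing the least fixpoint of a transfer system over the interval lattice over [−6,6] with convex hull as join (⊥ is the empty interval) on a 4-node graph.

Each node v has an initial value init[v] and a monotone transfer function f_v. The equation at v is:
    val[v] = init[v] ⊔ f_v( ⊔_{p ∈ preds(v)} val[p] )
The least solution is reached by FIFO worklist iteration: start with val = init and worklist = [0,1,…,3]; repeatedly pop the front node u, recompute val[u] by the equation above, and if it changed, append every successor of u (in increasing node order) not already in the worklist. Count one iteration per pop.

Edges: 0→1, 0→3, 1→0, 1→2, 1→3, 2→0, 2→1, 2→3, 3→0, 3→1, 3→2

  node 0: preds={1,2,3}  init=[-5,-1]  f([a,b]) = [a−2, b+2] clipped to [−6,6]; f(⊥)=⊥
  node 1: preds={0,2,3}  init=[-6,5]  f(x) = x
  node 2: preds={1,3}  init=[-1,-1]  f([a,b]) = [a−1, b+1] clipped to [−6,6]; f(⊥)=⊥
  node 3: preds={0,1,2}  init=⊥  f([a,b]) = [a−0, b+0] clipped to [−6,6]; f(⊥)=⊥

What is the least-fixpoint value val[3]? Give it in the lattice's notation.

Iteration log — 7 steps:
  step 1. node 0  ⊔preds=[-6,5]  new=[-6,6]  old=[-5,-1]  +wl: 
  step 2. node 1  ⊔preds=[-6,6]  new=[-6,6]  old=[-6,5]  +wl: 0
  step 3. node 2  ⊔preds=[-6,6]  new=[-6,6]  old=[-1,-1]  +wl: 1
  step 4. node 3  ⊔preds=[-6,6]  new=[-6,6]  old=⊥  +wl: 2
  step 5. node 0  ⊔preds=[-6,6]  new=[-6,6]  stable
  step 6. node 1  ⊔preds=[-6,6]  new=[-6,6]  stable
  step 7. node 2  ⊔preds=[-6,6]  new=[-6,6]  stable

Least fixpoint reached:
  node 0: [-6,6]
  node 1: [-6,6]
  node 2: [-6,6]
  node 3: [-6,6]

[-6,6]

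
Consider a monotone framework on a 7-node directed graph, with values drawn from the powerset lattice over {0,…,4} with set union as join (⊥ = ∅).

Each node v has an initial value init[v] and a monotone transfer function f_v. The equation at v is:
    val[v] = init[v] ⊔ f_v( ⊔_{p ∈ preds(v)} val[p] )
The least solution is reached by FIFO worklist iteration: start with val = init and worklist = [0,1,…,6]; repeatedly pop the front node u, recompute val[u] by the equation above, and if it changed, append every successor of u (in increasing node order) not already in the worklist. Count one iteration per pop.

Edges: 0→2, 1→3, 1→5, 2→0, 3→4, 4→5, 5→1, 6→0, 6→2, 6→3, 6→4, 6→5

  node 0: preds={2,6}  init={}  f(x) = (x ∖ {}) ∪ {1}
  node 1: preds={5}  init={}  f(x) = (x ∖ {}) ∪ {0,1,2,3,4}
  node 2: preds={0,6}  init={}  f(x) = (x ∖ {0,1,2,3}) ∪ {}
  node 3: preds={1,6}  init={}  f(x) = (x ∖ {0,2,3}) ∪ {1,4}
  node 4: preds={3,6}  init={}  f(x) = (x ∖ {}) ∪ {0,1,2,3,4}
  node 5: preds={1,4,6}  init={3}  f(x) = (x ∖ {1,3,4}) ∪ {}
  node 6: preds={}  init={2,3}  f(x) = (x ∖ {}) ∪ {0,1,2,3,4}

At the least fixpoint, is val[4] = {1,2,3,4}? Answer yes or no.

no

Iteration log — 14 steps:
  step 1. node 0  ⊔preds={2,3}  new={1,2,3}  old={}  +wl: 
  step 2. node 1  ⊔preds={3}  new={0,1,2,3,4}  old={}  +wl: 
  step 3. node 2  ⊔preds={1,2,3}  new={}  stable
  step 4. node 3  ⊔preds={0,1,2,3,4}  new={1,4}  old={}  +wl: 
  step 5. node 4  ⊔preds={1,2,3,4}  new={0,1,2,3,4}  old={}  +wl: 
  step 6. node 5  ⊔preds={0,1,2,3,4}  new={0,2,3}  old={3}  +wl: 1
  step 7. node 6  ⊔preds={}  new={0,1,2,3,4}  old={2,3}  +wl: 0,2,3,4,5
  step 8. node 1  ⊔preds={0,2,3}  new={0,1,2,3,4}  stable
  step 9. node 0  ⊔preds={0,1,2,3,4}  new={0,1,2,3,4}  old={1,2,3}  +wl: 
  step 10. node 2  ⊔preds={0,1,2,3,4}  new={4}  old={}  +wl: 0
  step 11. node 3  ⊔preds={0,1,2,3,4}  new={1,4}  stable
  step 12. node 4  ⊔preds={0,1,2,3,4}  new={0,1,2,3,4}  stable
  step 13. node 5  ⊔preds={0,1,2,3,4}  new={0,2,3}  stable
  step 14. node 0  ⊔preds={0,1,2,3,4}  new={0,1,2,3,4}  stable

Least fixpoint reached:
  node 0: {0,1,2,3,4}
  node 1: {0,1,2,3,4}
  node 2: {4}
  node 3: {1,4}
  node 4: {0,1,2,3,4}
  node 5: {0,2,3}
  node 6: {0,1,2,3,4}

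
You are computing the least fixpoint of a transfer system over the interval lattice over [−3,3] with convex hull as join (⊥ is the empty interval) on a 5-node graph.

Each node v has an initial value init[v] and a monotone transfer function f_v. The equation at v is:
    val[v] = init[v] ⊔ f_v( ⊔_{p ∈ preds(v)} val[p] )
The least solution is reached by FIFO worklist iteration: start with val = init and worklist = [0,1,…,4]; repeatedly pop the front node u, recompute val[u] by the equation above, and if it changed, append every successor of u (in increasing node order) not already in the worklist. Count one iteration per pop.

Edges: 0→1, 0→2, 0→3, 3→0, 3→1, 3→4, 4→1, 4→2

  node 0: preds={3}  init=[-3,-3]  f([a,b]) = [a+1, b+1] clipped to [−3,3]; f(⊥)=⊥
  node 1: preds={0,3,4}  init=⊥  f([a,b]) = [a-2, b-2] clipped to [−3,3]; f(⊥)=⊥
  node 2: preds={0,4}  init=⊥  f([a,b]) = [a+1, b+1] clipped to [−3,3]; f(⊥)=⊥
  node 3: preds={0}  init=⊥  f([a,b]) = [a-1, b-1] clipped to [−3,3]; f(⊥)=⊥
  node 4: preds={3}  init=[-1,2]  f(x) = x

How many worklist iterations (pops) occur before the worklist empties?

9

Worklist (9 pops):
  #1 pop 0: in=⊥ → [-3,-3] (no change)
  #2 pop 1: in=[-3,2] → [-3,0] (was ⊥); enqueue []
  #3 pop 2: in=[-3,2] → [-2,3] (was ⊥); enqueue []
  #4 pop 3: in=[-3,-3] → [-3,-3] (was ⊥); enqueue [0,1]
  #5 pop 4: in=[-3,-3] → [-3,2] (was [-1,2]); enqueue [2]
  #6 pop 0: in=[-3,-3] → [-3,-2] (was [-3,-3]); enqueue [3]
  #7 pop 1: in=[-3,2] → [-3,0] (no change)
  #8 pop 2: in=[-3,2] → [-2,3] (no change)
  #9 pop 3: in=[-3,-2] → [-3,-3] (no change)

Fixpoint:
  val[0] = [-3,-2]
  val[1] = [-3,0]
  val[2] = [-2,3]
  val[3] = [-3,-3]
  val[4] = [-3,2]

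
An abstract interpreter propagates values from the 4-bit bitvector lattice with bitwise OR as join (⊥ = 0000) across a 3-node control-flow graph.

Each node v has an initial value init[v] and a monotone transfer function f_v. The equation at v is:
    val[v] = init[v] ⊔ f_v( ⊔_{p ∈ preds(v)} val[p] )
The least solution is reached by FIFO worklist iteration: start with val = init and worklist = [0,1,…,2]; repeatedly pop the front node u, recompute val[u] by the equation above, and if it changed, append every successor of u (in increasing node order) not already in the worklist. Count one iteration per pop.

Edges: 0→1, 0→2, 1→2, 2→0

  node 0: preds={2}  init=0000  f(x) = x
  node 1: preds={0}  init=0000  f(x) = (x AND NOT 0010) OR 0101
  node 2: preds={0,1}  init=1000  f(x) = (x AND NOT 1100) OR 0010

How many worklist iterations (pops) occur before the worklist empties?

6

Trace (6 dequeues):
  [1] u=0 | in 1000 | out 1000 | prev 0000 | push {}
  [2] u=1 | in 1000 | out 1101 | prev 0000 | push {}
  [3] u=2 | in 1101 | out 1011 | prev 1000 | push {0}
  [4] u=0 | in 1011 | out 1011 | prev 1000 | push {1,2}
  [5] u=1 | in 1011 | out 1101 | ==
  [6] u=2 | in 1111 | out 1011 | ==

Converged values:
  [0] 1011
  [1] 1101
  [2] 1011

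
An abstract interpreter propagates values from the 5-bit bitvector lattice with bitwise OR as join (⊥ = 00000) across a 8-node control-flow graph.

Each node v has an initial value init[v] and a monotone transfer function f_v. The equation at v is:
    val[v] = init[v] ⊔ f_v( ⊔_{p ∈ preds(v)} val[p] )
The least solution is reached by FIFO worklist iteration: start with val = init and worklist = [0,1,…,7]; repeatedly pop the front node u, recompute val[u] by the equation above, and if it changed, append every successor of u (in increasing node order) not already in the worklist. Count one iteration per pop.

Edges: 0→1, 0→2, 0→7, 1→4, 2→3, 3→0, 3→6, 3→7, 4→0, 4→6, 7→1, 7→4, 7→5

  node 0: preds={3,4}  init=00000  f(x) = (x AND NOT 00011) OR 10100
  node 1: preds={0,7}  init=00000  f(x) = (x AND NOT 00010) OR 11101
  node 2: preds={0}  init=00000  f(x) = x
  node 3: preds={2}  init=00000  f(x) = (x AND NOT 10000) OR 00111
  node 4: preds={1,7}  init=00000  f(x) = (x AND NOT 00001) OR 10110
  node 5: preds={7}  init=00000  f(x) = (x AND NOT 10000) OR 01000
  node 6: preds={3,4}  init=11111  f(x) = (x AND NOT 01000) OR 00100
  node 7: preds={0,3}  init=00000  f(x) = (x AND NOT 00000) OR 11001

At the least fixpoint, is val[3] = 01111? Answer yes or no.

Trace (18 dequeues):
  [1] u=0 | in 00000 | out 10100 | prev 00000 | push {}
  [2] u=1 | in 10100 | out 11101 | prev 00000 | push {}
  [3] u=2 | in 10100 | out 10100 | prev 00000 | push {}
  [4] u=3 | in 10100 | out 00111 | prev 00000 | push {0}
  [5] u=4 | in 11101 | out 11110 | prev 00000 | push {}
  [6] u=5 | in 00000 | out 01000 | prev 00000 | push {}
  [7] u=6 | in 11111 | out 11111 | ==
  [8] u=7 | in 10111 | out 11111 | prev 00000 | push {1,4,5}
  [9] u=0 | in 11111 | out 11100 | prev 10100 | push {2,7}
  [10] u=1 | in 11111 | out 11101 | ==
  [11] u=4 | in 11111 | out 11110 | ==
  [12] u=5 | in 11111 | out 01111 | prev 01000 | push {}
  [13] u=2 | in 11100 | out 11100 | prev 10100 | push {3}
  [14] u=7 | in 11111 | out 11111 | ==
  [15] u=3 | in 11100 | out 01111 | prev 00111 | push {0,6,7}
  [16] u=0 | in 11111 | out 11100 | ==
  [17] u=6 | in 11111 | out 11111 | ==
  [18] u=7 | in 11111 | out 11111 | ==

Converged values:
  [0] 11100
  [1] 11101
  [2] 11100
  [3] 01111
  [4] 11110
  [5] 01111
  [6] 11111
  [7] 11111

yes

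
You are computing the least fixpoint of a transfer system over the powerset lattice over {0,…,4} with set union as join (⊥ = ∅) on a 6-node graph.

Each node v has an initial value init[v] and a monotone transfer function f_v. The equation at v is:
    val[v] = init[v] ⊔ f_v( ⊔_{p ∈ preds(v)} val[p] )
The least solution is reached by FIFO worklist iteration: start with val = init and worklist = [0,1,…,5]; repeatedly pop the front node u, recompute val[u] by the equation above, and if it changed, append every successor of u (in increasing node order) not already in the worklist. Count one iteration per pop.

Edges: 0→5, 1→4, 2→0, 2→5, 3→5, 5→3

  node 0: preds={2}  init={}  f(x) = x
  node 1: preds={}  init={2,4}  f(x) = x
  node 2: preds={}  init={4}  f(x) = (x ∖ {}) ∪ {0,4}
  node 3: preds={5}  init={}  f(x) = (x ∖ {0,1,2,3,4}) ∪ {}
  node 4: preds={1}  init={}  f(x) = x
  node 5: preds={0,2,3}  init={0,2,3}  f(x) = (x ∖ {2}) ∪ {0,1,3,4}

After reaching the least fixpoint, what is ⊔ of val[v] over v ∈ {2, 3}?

Iteration log — 9 steps:
  step 1. node 0  ⊔preds={4}  new={4}  old={}  +wl: 
  step 2. node 1  ⊔preds={}  new={2,4}  stable
  step 3. node 2  ⊔preds={}  new={0,4}  old={4}  +wl: 0
  step 4. node 3  ⊔preds={0,2,3}  new={}  stable
  step 5. node 4  ⊔preds={2,4}  new={2,4}  old={}  +wl: 
  step 6. node 5  ⊔preds={0,4}  new={0,1,2,3,4}  old={0,2,3}  +wl: 3
  step 7. node 0  ⊔preds={0,4}  new={0,4}  old={4}  +wl: 5
  step 8. node 3  ⊔preds={0,1,2,3,4}  new={}  stable
  step 9. node 5  ⊔preds={0,4}  new={0,1,2,3,4}  stable

Least fixpoint reached:
  node 0: {0,4}
  node 1: {2,4}
  node 2: {0,4}
  node 3: {}
  node 4: {2,4}
  node 5: {0,1,2,3,4}

{0,4}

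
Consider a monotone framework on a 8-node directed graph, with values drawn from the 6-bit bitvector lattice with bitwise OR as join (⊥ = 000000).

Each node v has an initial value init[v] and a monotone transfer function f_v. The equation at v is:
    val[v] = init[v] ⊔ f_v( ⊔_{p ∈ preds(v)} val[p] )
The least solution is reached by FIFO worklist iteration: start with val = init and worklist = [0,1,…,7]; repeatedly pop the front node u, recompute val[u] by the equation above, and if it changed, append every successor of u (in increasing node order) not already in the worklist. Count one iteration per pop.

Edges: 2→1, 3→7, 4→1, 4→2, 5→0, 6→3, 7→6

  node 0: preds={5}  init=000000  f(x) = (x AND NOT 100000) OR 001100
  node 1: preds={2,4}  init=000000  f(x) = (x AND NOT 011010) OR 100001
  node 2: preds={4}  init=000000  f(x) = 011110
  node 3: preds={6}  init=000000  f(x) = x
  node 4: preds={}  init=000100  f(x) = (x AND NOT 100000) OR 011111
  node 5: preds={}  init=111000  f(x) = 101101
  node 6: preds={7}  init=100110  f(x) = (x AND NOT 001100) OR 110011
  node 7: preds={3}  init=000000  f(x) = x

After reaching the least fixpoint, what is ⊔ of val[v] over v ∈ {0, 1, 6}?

111111

Trace (15 dequeues):
  [1] u=0 | in 111000 | out 011100 | prev 000000 | push {}
  [2] u=1 | in 000100 | out 100101 | prev 000000 | push {}
  [3] u=2 | in 000100 | out 011110 | prev 000000 | push {1}
  [4] u=3 | in 100110 | out 100110 | prev 000000 | push {}
  [5] u=4 | in 000000 | out 011111 | prev 000100 | push {2}
  [6] u=5 | in 000000 | out 111101 | prev 111000 | push {0}
  [7] u=6 | in 000000 | out 110111 | prev 100110 | push {3}
  [8] u=7 | in 100110 | out 100110 | prev 000000 | push {6}
  [9] u=1 | in 011111 | out 100101 | ==
  [10] u=2 | in 011111 | out 011110 | ==
  [11] u=0 | in 111101 | out 011101 | prev 011100 | push {}
  [12] u=3 | in 110111 | out 110111 | prev 100110 | push {7}
  [13] u=6 | in 100110 | out 110111 | ==
  [14] u=7 | in 110111 | out 110111 | prev 100110 | push {6}
  [15] u=6 | in 110111 | out 110111 | ==

Converged values:
  [0] 011101
  [1] 100101
  [2] 011110
  [3] 110111
  [4] 011111
  [5] 111101
  [6] 110111
  [7] 110111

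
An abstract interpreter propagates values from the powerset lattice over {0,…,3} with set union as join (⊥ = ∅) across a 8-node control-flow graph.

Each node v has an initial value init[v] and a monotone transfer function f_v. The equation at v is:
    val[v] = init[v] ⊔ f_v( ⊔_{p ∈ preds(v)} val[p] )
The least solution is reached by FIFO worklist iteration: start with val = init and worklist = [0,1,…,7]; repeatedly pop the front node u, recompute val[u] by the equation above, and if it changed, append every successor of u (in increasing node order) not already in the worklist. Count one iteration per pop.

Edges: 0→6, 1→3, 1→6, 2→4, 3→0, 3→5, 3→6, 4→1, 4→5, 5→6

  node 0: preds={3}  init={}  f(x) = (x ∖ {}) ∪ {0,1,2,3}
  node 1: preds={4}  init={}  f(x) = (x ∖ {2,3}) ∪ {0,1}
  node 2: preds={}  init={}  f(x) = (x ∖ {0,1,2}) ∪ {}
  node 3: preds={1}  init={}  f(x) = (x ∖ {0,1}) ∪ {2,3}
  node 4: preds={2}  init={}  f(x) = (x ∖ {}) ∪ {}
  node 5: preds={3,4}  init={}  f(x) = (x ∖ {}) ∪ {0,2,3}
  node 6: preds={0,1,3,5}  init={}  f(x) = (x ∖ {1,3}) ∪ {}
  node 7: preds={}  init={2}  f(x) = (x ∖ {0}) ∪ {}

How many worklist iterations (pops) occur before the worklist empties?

9

Iteration log — 9 steps:
  step 1. node 0  ⊔preds={}  new={0,1,2,3}  old={}  +wl: 
  step 2. node 1  ⊔preds={}  new={0,1}  old={}  +wl: 
  step 3. node 2  ⊔preds={}  new={}  stable
  step 4. node 3  ⊔preds={0,1}  new={2,3}  old={}  +wl: 0
  step 5. node 4  ⊔preds={}  new={}  stable
  step 6. node 5  ⊔preds={2,3}  new={0,2,3}  old={}  +wl: 
  step 7. node 6  ⊔preds={0,1,2,3}  new={0,2}  old={}  +wl: 
  step 8. node 7  ⊔preds={}  new={2}  stable
  step 9. node 0  ⊔preds={2,3}  new={0,1,2,3}  stable

Least fixpoint reached:
  node 0: {0,1,2,3}
  node 1: {0,1}
  node 2: {}
  node 3: {2,3}
  node 4: {}
  node 5: {0,2,3}
  node 6: {0,2}
  node 7: {2}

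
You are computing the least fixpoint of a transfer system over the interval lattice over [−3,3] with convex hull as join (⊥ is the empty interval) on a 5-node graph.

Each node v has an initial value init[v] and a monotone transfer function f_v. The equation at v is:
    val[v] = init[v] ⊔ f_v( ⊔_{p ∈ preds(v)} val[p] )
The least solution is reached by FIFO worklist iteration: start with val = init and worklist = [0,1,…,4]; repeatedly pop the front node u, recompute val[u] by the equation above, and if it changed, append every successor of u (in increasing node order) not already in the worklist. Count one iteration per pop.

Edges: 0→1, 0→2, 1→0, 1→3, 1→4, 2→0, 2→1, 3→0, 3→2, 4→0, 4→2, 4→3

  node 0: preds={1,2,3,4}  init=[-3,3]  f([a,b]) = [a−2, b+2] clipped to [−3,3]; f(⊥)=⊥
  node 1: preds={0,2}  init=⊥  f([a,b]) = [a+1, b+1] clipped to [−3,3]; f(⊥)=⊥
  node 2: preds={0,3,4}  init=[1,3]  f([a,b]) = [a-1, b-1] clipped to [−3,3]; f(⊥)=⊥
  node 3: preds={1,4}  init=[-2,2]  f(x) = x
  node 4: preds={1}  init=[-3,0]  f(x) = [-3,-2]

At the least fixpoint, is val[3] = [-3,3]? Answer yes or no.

yes

Iteration log — 8 steps:
  step 1. node 0  ⊔preds=[-3,3]  new=[-3,3]  stable
  step 2. node 1  ⊔preds=[-3,3]  new=[-2,3]  old=⊥  +wl: 0
  step 3. node 2  ⊔preds=[-3,3]  new=[-3,3]  old=[1,3]  +wl: 1
  step 4. node 3  ⊔preds=[-3,3]  new=[-3,3]  old=[-2,2]  +wl: 2
  step 5. node 4  ⊔preds=[-2,3]  new=[-3,0]  stable
  step 6. node 0  ⊔preds=[-3,3]  new=[-3,3]  stable
  step 7. node 1  ⊔preds=[-3,3]  new=[-2,3]  stable
  step 8. node 2  ⊔preds=[-3,3]  new=[-3,3]  stable

Least fixpoint reached:
  node 0: [-3,3]
  node 1: [-2,3]
  node 2: [-3,3]
  node 3: [-3,3]
  node 4: [-3,0]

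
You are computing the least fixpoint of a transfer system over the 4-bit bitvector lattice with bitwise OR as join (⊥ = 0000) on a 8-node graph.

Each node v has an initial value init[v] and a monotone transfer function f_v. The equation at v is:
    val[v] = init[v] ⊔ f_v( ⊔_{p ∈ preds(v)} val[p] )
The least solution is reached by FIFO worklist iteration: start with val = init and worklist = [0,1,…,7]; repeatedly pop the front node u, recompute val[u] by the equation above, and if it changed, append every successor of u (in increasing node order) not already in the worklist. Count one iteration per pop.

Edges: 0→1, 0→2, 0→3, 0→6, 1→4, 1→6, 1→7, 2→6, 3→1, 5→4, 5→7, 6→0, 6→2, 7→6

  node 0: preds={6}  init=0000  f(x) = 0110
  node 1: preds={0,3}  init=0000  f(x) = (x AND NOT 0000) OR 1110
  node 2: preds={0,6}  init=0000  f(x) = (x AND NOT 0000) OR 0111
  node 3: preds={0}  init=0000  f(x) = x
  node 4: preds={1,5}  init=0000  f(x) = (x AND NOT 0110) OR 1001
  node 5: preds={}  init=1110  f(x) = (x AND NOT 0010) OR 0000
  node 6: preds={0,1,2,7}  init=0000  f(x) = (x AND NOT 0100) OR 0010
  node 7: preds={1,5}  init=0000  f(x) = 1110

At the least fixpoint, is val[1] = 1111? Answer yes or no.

no

Iteration log — 12 steps:
  step 1. node 0  ⊔preds=0000  new=0110  old=0000  +wl: 
  step 2. node 1  ⊔preds=0110  new=1110  old=0000  +wl: 
  step 3. node 2  ⊔preds=0110  new=0111  old=0000  +wl: 
  step 4. node 3  ⊔preds=0110  new=0110  old=0000  +wl: 1
  step 5. node 4  ⊔preds=1110  new=1001  old=0000  +wl: 
  step 6. node 5  ⊔preds=0000  new=1110  stable
  step 7. node 6  ⊔preds=1111  new=1011  old=0000  +wl: 0,2
  step 8. node 7  ⊔preds=1110  new=1110  old=0000  +wl: 6
  step 9. node 1  ⊔preds=0110  new=1110  stable
  step 10. node 0  ⊔preds=1011  new=0110  stable
  step 11. node 2  ⊔preds=1111  new=1111  old=0111  +wl: 
  step 12. node 6  ⊔preds=1111  new=1011  stable

Least fixpoint reached:
  node 0: 0110
  node 1: 1110
  node 2: 1111
  node 3: 0110
  node 4: 1001
  node 5: 1110
  node 6: 1011
  node 7: 1110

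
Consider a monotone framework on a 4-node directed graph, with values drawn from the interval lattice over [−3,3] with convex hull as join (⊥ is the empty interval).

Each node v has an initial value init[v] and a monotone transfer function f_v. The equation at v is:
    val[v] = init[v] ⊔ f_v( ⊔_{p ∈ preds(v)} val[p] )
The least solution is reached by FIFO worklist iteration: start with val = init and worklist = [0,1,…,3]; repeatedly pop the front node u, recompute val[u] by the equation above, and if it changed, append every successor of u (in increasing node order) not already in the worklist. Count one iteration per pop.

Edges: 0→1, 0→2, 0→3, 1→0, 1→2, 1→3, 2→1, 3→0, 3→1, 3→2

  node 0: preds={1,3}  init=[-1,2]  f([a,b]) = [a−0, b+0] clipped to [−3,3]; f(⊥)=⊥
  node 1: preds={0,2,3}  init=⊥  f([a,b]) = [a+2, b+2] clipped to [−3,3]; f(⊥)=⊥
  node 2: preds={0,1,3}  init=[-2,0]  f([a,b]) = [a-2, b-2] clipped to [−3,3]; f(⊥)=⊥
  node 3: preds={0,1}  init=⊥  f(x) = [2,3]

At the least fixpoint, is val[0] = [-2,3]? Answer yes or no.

Worklist (9 pops):
  #1 pop 0: in=⊥ → [-1,2] (no change)
  #2 pop 1: in=[-2,2] → [0,3] (was ⊥); enqueue [0]
  #3 pop 2: in=[-1,3] → [-3,1] (was [-2,0]); enqueue [1]
  #4 pop 3: in=[-1,3] → [2,3] (was ⊥); enqueue [2]
  #5 pop 0: in=[0,3] → [-1,3] (was [-1,2]); enqueue [3]
  #6 pop 1: in=[-3,3] → [-1,3] (was [0,3]); enqueue [0]
  #7 pop 2: in=[-1,3] → [-3,1] (no change)
  #8 pop 3: in=[-1,3] → [2,3] (no change)
  #9 pop 0: in=[-1,3] → [-1,3] (no change)

Fixpoint:
  val[0] = [-1,3]
  val[1] = [-1,3]
  val[2] = [-3,1]
  val[3] = [2,3]

no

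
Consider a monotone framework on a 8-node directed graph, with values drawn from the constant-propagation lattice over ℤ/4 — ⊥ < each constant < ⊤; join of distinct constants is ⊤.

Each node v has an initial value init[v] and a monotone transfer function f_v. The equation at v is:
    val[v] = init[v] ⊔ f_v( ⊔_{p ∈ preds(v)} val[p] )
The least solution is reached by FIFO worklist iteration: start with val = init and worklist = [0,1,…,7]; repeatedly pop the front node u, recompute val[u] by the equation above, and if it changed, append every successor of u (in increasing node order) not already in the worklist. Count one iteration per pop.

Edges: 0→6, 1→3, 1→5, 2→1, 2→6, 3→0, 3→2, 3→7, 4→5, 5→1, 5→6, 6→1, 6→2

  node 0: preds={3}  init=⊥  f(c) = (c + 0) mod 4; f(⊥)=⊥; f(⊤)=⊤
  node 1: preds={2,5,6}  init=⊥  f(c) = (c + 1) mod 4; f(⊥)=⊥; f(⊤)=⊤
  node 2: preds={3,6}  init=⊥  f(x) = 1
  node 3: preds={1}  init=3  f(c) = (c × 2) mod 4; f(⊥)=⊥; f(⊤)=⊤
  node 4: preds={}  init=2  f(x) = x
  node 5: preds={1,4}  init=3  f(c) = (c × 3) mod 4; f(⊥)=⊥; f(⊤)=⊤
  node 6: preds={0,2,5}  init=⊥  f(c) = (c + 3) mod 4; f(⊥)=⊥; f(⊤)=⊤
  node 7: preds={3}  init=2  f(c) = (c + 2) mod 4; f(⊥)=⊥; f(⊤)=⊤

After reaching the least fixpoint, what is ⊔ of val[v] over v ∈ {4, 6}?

Trace (14 dequeues):
  [1] u=0 | in 3 | out 3 | prev ⊥ | push {}
  [2] u=1 | in 3 | out 0 | prev ⊥ | push {}
  [3] u=2 | in 3 | out 1 | prev ⊥ | push {1}
  [4] u=3 | in 0 | out ⊤ | prev 3 | push {0,2}
  [5] u=4 | in ⊥ | out 2 | ==
  [6] u=5 | in ⊤ | out ⊤ | prev 3 | push {}
  [7] u=6 | in ⊤ | out ⊤ | prev ⊥ | push {}
  [8] u=7 | in ⊤ | out ⊤ | prev 2 | push {}
  [9] u=1 | in ⊤ | out ⊤ | prev 0 | push {3,5}
  [10] u=0 | in ⊤ | out ⊤ | prev 3 | push {6}
  [11] u=2 | in ⊤ | out 1 | ==
  [12] u=3 | in ⊤ | out ⊤ | ==
  [13] u=5 | in ⊤ | out ⊤ | ==
  [14] u=6 | in ⊤ | out ⊤ | ==

Converged values:
  [0] ⊤
  [1] ⊤
  [2] 1
  [3] ⊤
  [4] 2
  [5] ⊤
  [6] ⊤
  [7] ⊤

⊤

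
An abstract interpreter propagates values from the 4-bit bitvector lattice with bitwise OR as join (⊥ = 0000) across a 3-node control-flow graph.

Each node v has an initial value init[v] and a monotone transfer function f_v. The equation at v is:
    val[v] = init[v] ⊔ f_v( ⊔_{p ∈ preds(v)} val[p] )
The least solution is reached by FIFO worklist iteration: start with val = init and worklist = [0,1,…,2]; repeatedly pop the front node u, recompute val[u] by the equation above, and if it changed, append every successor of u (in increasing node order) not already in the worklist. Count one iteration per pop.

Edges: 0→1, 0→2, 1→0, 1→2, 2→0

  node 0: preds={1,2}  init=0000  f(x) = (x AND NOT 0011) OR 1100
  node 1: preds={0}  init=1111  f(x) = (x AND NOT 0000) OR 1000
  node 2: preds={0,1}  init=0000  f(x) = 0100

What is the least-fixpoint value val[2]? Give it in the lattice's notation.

0100

Worklist (4 pops):
  #1 pop 0: in=1111 → 1100 (was 0000); enqueue []
  #2 pop 1: in=1100 → 1111 (no change)
  #3 pop 2: in=1111 → 0100 (was 0000); enqueue [0]
  #4 pop 0: in=1111 → 1100 (no change)

Fixpoint:
  val[0] = 1100
  val[1] = 1111
  val[2] = 0100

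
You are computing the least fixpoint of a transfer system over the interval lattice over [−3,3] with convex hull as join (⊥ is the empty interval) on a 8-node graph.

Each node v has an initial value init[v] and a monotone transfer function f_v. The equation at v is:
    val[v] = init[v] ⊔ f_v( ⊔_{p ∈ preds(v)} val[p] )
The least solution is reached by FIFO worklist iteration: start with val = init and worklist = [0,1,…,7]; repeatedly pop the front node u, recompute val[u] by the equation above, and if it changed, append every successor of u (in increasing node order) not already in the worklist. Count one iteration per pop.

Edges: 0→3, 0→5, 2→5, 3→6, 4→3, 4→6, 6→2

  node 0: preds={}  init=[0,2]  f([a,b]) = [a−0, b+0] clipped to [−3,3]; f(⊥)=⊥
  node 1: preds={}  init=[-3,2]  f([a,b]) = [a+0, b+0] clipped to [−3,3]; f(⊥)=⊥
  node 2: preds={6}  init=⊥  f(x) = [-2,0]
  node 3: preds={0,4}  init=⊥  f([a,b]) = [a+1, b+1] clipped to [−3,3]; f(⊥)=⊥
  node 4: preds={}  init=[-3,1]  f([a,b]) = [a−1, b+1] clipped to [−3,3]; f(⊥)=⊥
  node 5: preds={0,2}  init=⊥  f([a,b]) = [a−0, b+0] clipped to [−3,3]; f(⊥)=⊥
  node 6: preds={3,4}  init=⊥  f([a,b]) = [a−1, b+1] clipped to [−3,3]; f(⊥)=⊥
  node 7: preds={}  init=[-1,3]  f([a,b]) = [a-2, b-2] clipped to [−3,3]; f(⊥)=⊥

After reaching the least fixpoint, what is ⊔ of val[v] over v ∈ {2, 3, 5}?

[-2,3]

Trace (9 dequeues):
  [1] u=0 | in ⊥ | out [0,2] | ==
  [2] u=1 | in ⊥ | out [-3,2] | ==
  [3] u=2 | in ⊥ | out [-2,0] | prev ⊥ | push {}
  [4] u=3 | in [-3,2] | out [-2,3] | prev ⊥ | push {}
  [5] u=4 | in ⊥ | out [-3,1] | ==
  [6] u=5 | in [-2,2] | out [-2,2] | prev ⊥ | push {}
  [7] u=6 | in [-3,3] | out [-3,3] | prev ⊥ | push {2}
  [8] u=7 | in ⊥ | out [-1,3] | ==
  [9] u=2 | in [-3,3] | out [-2,0] | ==

Converged values:
  [0] [0,2]
  [1] [-3,2]
  [2] [-2,0]
  [3] [-2,3]
  [4] [-3,1]
  [5] [-2,2]
  [6] [-3,3]
  [7] [-1,3]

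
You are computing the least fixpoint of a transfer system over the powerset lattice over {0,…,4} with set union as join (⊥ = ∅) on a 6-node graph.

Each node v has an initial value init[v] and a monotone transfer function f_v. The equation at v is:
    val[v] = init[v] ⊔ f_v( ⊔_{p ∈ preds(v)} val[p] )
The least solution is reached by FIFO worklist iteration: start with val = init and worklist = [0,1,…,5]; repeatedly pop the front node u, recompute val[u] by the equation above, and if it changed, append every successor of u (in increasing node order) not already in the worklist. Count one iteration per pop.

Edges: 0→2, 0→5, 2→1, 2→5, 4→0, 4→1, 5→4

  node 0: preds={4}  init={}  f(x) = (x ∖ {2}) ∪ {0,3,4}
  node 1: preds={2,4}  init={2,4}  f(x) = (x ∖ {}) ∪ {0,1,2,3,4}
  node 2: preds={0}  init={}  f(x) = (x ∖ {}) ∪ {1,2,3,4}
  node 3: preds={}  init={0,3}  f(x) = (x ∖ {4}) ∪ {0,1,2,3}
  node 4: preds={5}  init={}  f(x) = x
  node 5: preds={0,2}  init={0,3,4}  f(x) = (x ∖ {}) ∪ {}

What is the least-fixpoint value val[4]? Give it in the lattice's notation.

Worklist (13 pops):
  #1 pop 0: in={} → {0,3,4} (was {}); enqueue []
  #2 pop 1: in={} → {0,1,2,3,4} (was {2,4}); enqueue []
  #3 pop 2: in={0,3,4} → {0,1,2,3,4} (was {}); enqueue [1]
  #4 pop 3: in={} → {0,1,2,3} (was {0,3}); enqueue []
  #5 pop 4: in={0,3,4} → {0,3,4} (was {}); enqueue [0]
  #6 pop 5: in={0,1,2,3,4} → {0,1,2,3,4} (was {0,3,4}); enqueue [4]
  #7 pop 1: in={0,1,2,3,4} → {0,1,2,3,4} (no change)
  #8 pop 0: in={0,3,4} → {0,3,4} (no change)
  #9 pop 4: in={0,1,2,3,4} → {0,1,2,3,4} (was {0,3,4}); enqueue [0,1]
  #10 pop 0: in={0,1,2,3,4} → {0,1,3,4} (was {0,3,4}); enqueue [2,5]
  #11 pop 1: in={0,1,2,3,4} → {0,1,2,3,4} (no change)
  #12 pop 2: in={0,1,3,4} → {0,1,2,3,4} (no change)
  #13 pop 5: in={0,1,2,3,4} → {0,1,2,3,4} (no change)

Fixpoint:
  val[0] = {0,1,3,4}
  val[1] = {0,1,2,3,4}
  val[2] = {0,1,2,3,4}
  val[3] = {0,1,2,3}
  val[4] = {0,1,2,3,4}
  val[5] = {0,1,2,3,4}

{0,1,2,3,4}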